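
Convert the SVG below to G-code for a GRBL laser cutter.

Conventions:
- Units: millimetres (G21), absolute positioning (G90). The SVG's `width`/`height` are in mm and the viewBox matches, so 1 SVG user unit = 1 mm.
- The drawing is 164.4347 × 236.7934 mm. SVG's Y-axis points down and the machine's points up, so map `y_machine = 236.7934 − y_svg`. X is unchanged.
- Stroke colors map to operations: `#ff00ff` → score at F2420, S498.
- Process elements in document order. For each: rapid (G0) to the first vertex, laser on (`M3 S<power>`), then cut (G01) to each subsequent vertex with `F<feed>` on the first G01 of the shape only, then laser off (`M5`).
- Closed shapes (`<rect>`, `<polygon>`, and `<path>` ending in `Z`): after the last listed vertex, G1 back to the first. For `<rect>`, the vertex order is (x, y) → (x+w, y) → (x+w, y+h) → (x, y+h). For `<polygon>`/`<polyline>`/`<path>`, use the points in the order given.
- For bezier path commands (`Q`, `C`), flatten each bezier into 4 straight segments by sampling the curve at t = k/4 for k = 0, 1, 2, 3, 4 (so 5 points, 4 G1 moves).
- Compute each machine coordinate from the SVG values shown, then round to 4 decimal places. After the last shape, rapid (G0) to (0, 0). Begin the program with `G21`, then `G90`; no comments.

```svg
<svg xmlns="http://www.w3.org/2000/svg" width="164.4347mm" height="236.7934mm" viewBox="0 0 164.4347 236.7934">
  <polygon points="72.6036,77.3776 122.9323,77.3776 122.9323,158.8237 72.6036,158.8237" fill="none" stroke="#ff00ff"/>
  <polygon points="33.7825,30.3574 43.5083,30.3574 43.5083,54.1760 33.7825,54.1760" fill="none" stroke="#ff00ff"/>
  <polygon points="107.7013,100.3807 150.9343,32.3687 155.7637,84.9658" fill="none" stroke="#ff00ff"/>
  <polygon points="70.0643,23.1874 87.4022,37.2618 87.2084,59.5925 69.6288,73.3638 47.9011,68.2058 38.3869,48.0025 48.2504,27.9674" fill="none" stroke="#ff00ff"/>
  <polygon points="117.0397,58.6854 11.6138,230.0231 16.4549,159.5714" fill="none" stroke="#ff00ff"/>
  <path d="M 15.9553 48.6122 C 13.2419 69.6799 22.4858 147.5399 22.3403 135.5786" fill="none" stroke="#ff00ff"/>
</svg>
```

1 u = 1 mm; y_m = 236.7934 − y.

[1] `<polygon>` rectangle, #ff00ff→score S498 F2420: (72.6036,159.4158) → (122.9323,159.4158) → (122.9323,77.9697) → (72.6036,77.9697) → (72.6036,159.4158) (closed)

[2] `<polygon>` rectangle, #ff00ff→score S498 F2420: (33.7825,206.4360) → (43.5083,206.4360) → (43.5083,182.6174) → (33.7825,182.6174) → (33.7825,206.4360) (closed)

[3] `<polygon>` closed polygon, #ff00ff→score S498 F2420: (107.7013,136.4127) → (150.9343,204.4247) → (155.7637,151.8276) → (107.7013,136.4127) (closed)

[4] `<polygon>` regular polygon, #ff00ff→score S498 F2420: (70.0643,213.6060) → (87.4022,199.5316) → (87.2084,177.2009) → (69.6288,163.4296) → (47.9011,168.5876) → (38.3869,188.7909) → (48.2504,208.8260) → (70.0643,213.6060) (closed)

[5] `<polygon>` closed polygon, #ff00ff→score S498 F2420: (117.0397,178.1080) → (11.6138,6.7703) → (16.4549,77.2220) → (117.0397,178.1080) (closed)

[6] `<path>` cubic bezier, #ff00ff→score S498 F2420: (15.9553,188.1812) → (15.8287,164.0227) → (18.1848,132.3121) → (21.0225,106.7945) → (22.3403,101.2148)

G21
G90
G0 X72.6036 Y159.4158
M3 S498
G01 X122.9323 Y159.4158 F2420
G01 X122.9323 Y77.9697
G01 X72.6036 Y77.9697
G01 X72.6036 Y159.4158
M5
G0 X33.7825 Y206.4360
M3 S498
G01 X43.5083 Y206.4360 F2420
G01 X43.5083 Y182.6174
G01 X33.7825 Y182.6174
G01 X33.7825 Y206.4360
M5
G0 X107.7013 Y136.4127
M3 S498
G01 X150.9343 Y204.4247 F2420
G01 X155.7637 Y151.8276
G01 X107.7013 Y136.4127
M5
G0 X70.0643 Y213.6060
M3 S498
G01 X87.4022 Y199.5316 F2420
G01 X87.2084 Y177.2009
G01 X69.6288 Y163.4296
G01 X47.9011 Y168.5876
G01 X38.3869 Y188.7909
G01 X48.2504 Y208.8260
G01 X70.0643 Y213.6060
M5
G0 X117.0397 Y178.1080
M3 S498
G01 X11.6138 Y6.7703 F2420
G01 X16.4549 Y77.2220
G01 X117.0397 Y178.1080
M5
G0 X15.9553 Y188.1812
M3 S498
G01 X15.8287 Y164.0227 F2420
G01 X18.1848 Y132.3121
G01 X21.0225 Y106.7945
G01 X22.3403 Y101.2148
M5
G0 X0.0000 Y0.0000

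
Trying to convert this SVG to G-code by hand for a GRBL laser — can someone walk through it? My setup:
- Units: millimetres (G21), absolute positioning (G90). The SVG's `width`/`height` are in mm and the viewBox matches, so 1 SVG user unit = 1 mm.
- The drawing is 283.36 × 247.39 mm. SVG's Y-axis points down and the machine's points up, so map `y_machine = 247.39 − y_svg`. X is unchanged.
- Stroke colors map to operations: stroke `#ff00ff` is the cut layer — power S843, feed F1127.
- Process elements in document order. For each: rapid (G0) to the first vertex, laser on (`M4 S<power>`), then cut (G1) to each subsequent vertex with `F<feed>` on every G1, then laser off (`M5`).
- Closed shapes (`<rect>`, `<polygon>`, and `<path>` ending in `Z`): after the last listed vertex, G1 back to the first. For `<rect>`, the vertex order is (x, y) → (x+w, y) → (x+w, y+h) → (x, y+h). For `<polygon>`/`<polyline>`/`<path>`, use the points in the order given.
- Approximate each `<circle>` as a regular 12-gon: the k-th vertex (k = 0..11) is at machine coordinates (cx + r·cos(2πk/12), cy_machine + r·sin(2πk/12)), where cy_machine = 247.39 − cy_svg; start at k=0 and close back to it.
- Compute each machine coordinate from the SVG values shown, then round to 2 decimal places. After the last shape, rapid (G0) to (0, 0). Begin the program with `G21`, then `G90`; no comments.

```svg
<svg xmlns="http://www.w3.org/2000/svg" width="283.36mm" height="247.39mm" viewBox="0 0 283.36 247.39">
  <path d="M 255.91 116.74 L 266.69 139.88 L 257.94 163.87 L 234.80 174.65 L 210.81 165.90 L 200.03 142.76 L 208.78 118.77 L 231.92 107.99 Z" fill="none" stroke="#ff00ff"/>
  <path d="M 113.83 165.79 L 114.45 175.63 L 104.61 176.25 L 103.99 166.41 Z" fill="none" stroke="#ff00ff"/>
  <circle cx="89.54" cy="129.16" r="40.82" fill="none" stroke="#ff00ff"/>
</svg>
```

viewBox `0 0 283.36 247.39` with mm width/height → 1 unit = 1 mm. Flip: y_m = 247.39 − y_svg.

**Shape 1** — `<path>` regular polygon, stroke `#ff00ff` → cut (S843, F1127). Machine vertices: (255.91,130.65) → (266.69,107.51) → (257.94,83.52) → (234.80,72.74) → (210.81,81.49) → (200.03,104.63) → (208.78,128.62) → (231.92,139.40) → (255.91,130.65). Closed: final G1 returns to the first vertex.

**Shape 2** — `<path>` regular polygon, stroke `#ff00ff` → cut (S843, F1127). Machine vertices: (113.83,81.60) → (114.45,71.76) → (104.61,71.14) → (103.99,80.98) → (113.83,81.60). Closed: final G1 returns to the first vertex.

**Shape 3** — `<circle>` circle, stroke `#ff00ff` → cut (S843, F1127). Machine vertices: (130.36,118.23) → (124.89,138.64) → (109.95,153.58) → (89.54,159.05) → (69.13,153.58) → (54.19,138.64) → (48.72,118.23) → (54.19,97.82) → (69.13,82.88) → (89.54,77.41) → (109.95,82.88) → (124.89,97.82) → (130.36,118.23). Closed: final G1 returns to the first vertex.

G21
G90
G0 X255.91 Y130.65
M4 S843
G1 X266.69 Y107.51 F1127
G1 X257.94 Y83.52 F1127
G1 X234.80 Y72.74 F1127
G1 X210.81 Y81.49 F1127
G1 X200.03 Y104.63 F1127
G1 X208.78 Y128.62 F1127
G1 X231.92 Y139.40 F1127
G1 X255.91 Y130.65 F1127
M5
G0 X113.83 Y81.60
M4 S843
G1 X114.45 Y71.76 F1127
G1 X104.61 Y71.14 F1127
G1 X103.99 Y80.98 F1127
G1 X113.83 Y81.60 F1127
M5
G0 X130.36 Y118.23
M4 S843
G1 X124.89 Y138.64 F1127
G1 X109.95 Y153.58 F1127
G1 X89.54 Y159.05 F1127
G1 X69.13 Y153.58 F1127
G1 X54.19 Y138.64 F1127
G1 X48.72 Y118.23 F1127
G1 X54.19 Y97.82 F1127
G1 X69.13 Y82.88 F1127
G1 X89.54 Y77.41 F1127
G1 X109.95 Y82.88 F1127
G1 X124.89 Y97.82 F1127
G1 X130.36 Y118.23 F1127
M5
G0 X0.00 Y0.00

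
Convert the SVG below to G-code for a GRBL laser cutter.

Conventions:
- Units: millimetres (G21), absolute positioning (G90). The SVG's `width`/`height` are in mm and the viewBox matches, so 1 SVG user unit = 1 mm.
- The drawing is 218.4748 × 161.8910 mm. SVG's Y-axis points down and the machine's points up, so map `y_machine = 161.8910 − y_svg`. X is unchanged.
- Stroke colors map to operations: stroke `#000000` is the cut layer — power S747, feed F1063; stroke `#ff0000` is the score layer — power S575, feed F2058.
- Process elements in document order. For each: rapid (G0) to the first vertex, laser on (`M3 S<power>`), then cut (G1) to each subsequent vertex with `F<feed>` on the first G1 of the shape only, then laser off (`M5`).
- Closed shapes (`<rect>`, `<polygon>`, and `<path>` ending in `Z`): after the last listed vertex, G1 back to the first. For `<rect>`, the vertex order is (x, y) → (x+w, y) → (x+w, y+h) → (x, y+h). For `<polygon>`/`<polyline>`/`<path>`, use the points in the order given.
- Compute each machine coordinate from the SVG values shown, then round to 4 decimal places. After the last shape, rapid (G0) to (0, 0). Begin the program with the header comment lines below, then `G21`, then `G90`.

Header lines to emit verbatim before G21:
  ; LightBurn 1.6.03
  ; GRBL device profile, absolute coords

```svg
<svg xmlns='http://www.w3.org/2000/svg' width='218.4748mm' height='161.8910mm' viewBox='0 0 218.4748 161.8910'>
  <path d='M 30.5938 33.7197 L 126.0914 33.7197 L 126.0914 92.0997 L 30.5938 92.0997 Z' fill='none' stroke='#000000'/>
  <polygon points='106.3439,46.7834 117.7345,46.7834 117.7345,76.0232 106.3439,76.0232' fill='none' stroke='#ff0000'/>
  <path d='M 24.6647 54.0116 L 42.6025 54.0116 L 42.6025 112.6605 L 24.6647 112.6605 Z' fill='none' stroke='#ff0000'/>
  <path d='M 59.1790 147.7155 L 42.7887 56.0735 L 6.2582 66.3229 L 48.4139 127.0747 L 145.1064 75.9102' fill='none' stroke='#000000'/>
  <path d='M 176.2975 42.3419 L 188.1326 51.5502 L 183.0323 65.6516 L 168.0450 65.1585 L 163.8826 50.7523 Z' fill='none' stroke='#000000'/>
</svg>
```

viewBox `0 0 218.4748 161.8910` with mm width/height → 1 unit = 1 mm. Flip: y_m = 161.8910 − y_svg.

**Shape 1** — `<path>` rectangle, stroke `#000000` → cut (S747, F1063). Machine vertices: (30.5938,128.1713) → (126.0914,128.1713) → (126.0914,69.7913) → (30.5938,69.7913) → (30.5938,128.1713). Closed: final G1 returns to the first vertex.

**Shape 2** — `<polygon>` rectangle, stroke `#ff0000` → score (S575, F2058). Machine vertices: (106.3439,115.1076) → (117.7345,115.1076) → (117.7345,85.8678) → (106.3439,85.8678) → (106.3439,115.1076). Closed: final G1 returns to the first vertex.

**Shape 3** — `<path>` rectangle, stroke `#ff0000` → score (S575, F2058). Machine vertices: (24.6647,107.8794) → (42.6025,107.8794) → (42.6025,49.2305) → (24.6647,49.2305) → (24.6647,107.8794). Closed: final G1 returns to the first vertex.

**Shape 4** — `<path>` open polyline, stroke `#000000` → cut (S747, F1063). Machine vertices: (59.1790,14.1755) → (42.7887,105.8175) → (6.2582,95.5681) → (48.4139,34.8163) → (145.1064,85.9808). Open path.

**Shape 5** — `<path>` regular polygon, stroke `#000000` → cut (S747, F1063). Machine vertices: (176.2975,119.5491) → (188.1326,110.3408) → (183.0323,96.2394) → (168.0450,96.7325) → (163.8826,111.1387) → (176.2975,119.5491). Closed: final G1 returns to the first vertex.

; LightBurn 1.6.03
; GRBL device profile, absolute coords
G21
G90
G0 X30.5938 Y128.1713
M3 S747
G1 X126.0914 Y128.1713 F1063
G1 X126.0914 Y69.7913
G1 X30.5938 Y69.7913
G1 X30.5938 Y128.1713
M5
G0 X106.3439 Y115.1076
M3 S575
G1 X117.7345 Y115.1076 F2058
G1 X117.7345 Y85.8678
G1 X106.3439 Y85.8678
G1 X106.3439 Y115.1076
M5
G0 X24.6647 Y107.8794
M3 S575
G1 X42.6025 Y107.8794 F2058
G1 X42.6025 Y49.2305
G1 X24.6647 Y49.2305
G1 X24.6647 Y107.8794
M5
G0 X59.1790 Y14.1755
M3 S747
G1 X42.7887 Y105.8175 F1063
G1 X6.2582 Y95.5681
G1 X48.4139 Y34.8163
G1 X145.1064 Y85.9808
M5
G0 X176.2975 Y119.5491
M3 S747
G1 X188.1326 Y110.3408 F1063
G1 X183.0323 Y96.2394
G1 X168.0450 Y96.7325
G1 X163.8826 Y111.1387
G1 X176.2975 Y119.5491
M5
G0 X0.0000 Y0.0000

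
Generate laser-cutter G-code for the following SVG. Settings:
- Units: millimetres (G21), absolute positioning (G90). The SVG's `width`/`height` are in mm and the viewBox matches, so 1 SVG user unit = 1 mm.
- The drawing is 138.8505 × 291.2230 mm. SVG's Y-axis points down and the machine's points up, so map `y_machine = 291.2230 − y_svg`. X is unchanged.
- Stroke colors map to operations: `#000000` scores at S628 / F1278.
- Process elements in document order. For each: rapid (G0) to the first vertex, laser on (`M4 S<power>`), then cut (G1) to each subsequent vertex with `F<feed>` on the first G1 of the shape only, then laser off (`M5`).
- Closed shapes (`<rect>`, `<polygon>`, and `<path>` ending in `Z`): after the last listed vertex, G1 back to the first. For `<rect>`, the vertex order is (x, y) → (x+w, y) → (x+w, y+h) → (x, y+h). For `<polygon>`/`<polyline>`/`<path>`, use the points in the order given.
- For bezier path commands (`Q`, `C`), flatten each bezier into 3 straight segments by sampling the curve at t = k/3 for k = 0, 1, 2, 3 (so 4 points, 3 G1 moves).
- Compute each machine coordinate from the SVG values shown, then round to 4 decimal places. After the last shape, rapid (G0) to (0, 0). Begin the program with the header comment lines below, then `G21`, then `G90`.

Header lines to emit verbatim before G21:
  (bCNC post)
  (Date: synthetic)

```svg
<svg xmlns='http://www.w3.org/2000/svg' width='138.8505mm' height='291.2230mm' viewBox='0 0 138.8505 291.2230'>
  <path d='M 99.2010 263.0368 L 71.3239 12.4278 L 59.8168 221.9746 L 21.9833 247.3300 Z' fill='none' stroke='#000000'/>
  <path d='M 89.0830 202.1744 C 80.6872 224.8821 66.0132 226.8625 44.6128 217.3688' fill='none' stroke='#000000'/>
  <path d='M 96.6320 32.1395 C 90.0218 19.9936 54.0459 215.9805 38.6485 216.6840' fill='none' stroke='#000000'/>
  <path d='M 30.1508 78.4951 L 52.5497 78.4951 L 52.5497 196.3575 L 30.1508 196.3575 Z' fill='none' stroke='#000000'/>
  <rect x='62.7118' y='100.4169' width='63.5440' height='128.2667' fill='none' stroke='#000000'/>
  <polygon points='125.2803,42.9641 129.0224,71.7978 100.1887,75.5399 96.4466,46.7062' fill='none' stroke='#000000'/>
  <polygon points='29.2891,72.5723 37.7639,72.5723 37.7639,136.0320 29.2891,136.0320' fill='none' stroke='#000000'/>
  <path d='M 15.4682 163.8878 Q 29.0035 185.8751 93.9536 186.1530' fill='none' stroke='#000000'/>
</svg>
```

viewBox `0 0 138.8505 291.2230` with mm width/height → 1 unit = 1 mm. Flip: y_m = 291.2230 − y_svg.

**Shape 1** — `<path>` closed polygon, stroke `#000000` → score (S628, F1278). Machine vertices: (99.2010,28.1862) → (71.3239,278.7952) → (59.8168,69.2484) → (21.9833,43.8930) → (99.2010,28.1862). Closed: final G1 returns to the first vertex.

**Shape 2** — `<path>` cubic bezier, stroke `#000000` → score (S628, F1278). Control points (SVG): P0=(89.0830,202.1744), P1=(80.6872,224.8821), P2=(66.0132,226.8625), P3=(44.6128,217.3688); sampled at t=k/3. Machine vertices: (89.0830,89.0486) → (78.5779,72.9073) → (63.7877,68.5279) → (44.6128,73.8542). Open path.

**Shape 3** — `<path>` cubic bezier, stroke `#000000` → score (S628, F1278). Control points (SVG): P0=(96.6320,32.1395), P1=(90.0218,19.9936), P2=(54.0459,215.9805), P3=(38.6485,216.6840); sampled at t=k/3. Machine vertices: (96.6320,259.0835) → (82.0830,216.7931) → (59.0556,125.3956) → (38.6485,74.5390). Open path.

**Shape 4** — `<path>` rectangle, stroke `#000000` → score (S628, F1278). Machine vertices: (30.1508,212.7279) → (52.5497,212.7279) → (52.5497,94.8655) → (30.1508,94.8655) → (30.1508,212.7279). Closed: final G1 returns to the first vertex.

**Shape 5** — `<rect>` rectangle, stroke `#000000` → score (S628, F1278). Machine vertices: (62.7118,190.8061) → (126.2558,190.8061) → (126.2558,62.5394) → (62.7118,62.5394) → (62.7118,190.8061). Closed: final G1 returns to the first vertex.

**Shape 6** — `<polygon>` regular polygon, stroke `#000000` → score (S628, F1278). Machine vertices: (125.2803,248.2589) → (129.0224,219.4252) → (100.1887,215.6831) → (96.4466,244.5168) → (125.2803,248.2589). Closed: final G1 returns to the first vertex.

**Shape 7** — `<polygon>` rectangle, stroke `#000000` → score (S628, F1278). Machine vertices: (29.2891,218.6507) → (37.7639,218.6507) → (37.7639,155.1910) → (29.2891,155.1910) → (29.2891,218.6507). Closed: final G1 returns to the first vertex.

**Shape 8** — `<path>` quadratic bezier, stroke `#000000` → score (S628, F1278). Control points (SVG): P0=(15.4682,163.8878), P1=(29.0035,185.8751), P2=(93.9536,186.1530); sampled at t=k/3. Machine vertices: (15.4682,127.3352) → (30.2045,115.0892) → (56.3663,107.6674) → (93.9536,105.0700). Open path.

(bCNC post)
(Date: synthetic)
G21
G90
G0 X99.2010 Y28.1862
M4 S628
G1 X71.3239 Y278.7952 F1278
G1 X59.8168 Y69.2484
G1 X21.9833 Y43.8930
G1 X99.2010 Y28.1862
M5
G0 X89.0830 Y89.0486
M4 S628
G1 X78.5779 Y72.9073 F1278
G1 X63.7877 Y68.5279
G1 X44.6128 Y73.8542
M5
G0 X96.6320 Y259.0835
M4 S628
G1 X82.0830 Y216.7931 F1278
G1 X59.0556 Y125.3956
G1 X38.6485 Y74.5390
M5
G0 X30.1508 Y212.7279
M4 S628
G1 X52.5497 Y212.7279 F1278
G1 X52.5497 Y94.8655
G1 X30.1508 Y94.8655
G1 X30.1508 Y212.7279
M5
G0 X62.7118 Y190.8061
M4 S628
G1 X126.2558 Y190.8061 F1278
G1 X126.2558 Y62.5394
G1 X62.7118 Y62.5394
G1 X62.7118 Y190.8061
M5
G0 X125.2803 Y248.2589
M4 S628
G1 X129.0224 Y219.4252 F1278
G1 X100.1887 Y215.6831
G1 X96.4466 Y244.5168
G1 X125.2803 Y248.2589
M5
G0 X29.2891 Y218.6507
M4 S628
G1 X37.7639 Y218.6507 F1278
G1 X37.7639 Y155.1910
G1 X29.2891 Y155.1910
G1 X29.2891 Y218.6507
M5
G0 X15.4682 Y127.3352
M4 S628
G1 X30.2045 Y115.0892 F1278
G1 X56.3663 Y107.6674
G1 X93.9536 Y105.0700
M5
G0 X0.0000 Y0.0000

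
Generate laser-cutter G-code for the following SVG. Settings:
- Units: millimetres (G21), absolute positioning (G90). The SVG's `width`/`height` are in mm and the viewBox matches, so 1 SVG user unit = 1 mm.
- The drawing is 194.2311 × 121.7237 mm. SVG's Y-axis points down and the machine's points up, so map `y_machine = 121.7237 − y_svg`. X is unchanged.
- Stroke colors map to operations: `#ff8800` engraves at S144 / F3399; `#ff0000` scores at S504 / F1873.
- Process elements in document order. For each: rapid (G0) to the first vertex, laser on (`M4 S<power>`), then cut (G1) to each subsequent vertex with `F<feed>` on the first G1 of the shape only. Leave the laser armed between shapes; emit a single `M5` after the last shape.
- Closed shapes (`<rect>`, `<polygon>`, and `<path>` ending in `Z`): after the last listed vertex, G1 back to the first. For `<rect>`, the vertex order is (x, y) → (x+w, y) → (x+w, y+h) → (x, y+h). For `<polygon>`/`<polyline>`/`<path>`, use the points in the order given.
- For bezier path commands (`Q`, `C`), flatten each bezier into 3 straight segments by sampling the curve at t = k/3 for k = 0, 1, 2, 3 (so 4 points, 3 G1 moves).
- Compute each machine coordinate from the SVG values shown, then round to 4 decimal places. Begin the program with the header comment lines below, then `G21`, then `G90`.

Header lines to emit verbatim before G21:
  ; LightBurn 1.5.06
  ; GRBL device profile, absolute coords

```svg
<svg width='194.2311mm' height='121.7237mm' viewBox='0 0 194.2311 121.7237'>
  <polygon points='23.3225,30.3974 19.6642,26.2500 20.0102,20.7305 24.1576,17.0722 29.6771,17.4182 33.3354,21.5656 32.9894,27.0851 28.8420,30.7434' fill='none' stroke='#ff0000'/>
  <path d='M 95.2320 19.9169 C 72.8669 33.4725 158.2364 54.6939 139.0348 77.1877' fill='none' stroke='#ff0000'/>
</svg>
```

1 u = 1 mm; y_m = 121.7237 − y.

[1] `<polygon>` regular polygon, #ff0000→score S504 F1873: (23.3225,91.3263) → (19.6642,95.4737) → (20.0102,100.9932) → (24.1576,104.6515) → (29.6771,104.3055) → (33.3354,100.1581) → (32.9894,94.6386) → (28.8420,90.9803) → (23.3225,91.3263) (closed)

[2] `<path>` cubic bezier, #ff0000→score S504 F1873: (95.2320,101.8068) → (100.9153,85.9327) → (131.2425,66.3689) → (139.0348,44.5360)

; LightBurn 1.5.06
; GRBL device profile, absolute coords
G21
G90
G0 X23.3225 Y91.3263
M4 S504
G1 X19.6642 Y95.4737 F1873
G1 X20.0102 Y100.9932
G1 X24.1576 Y104.6515
G1 X29.6771 Y104.3055
G1 X33.3354 Y100.1581
G1 X32.9894 Y94.6386
G1 X28.8420 Y90.9803
G1 X23.3225 Y91.3263
G0 X95.2320 Y101.8068
M4 S504
G1 X100.9153 Y85.9327 F1873
G1 X131.2425 Y66.3689
G1 X139.0348 Y44.5360
M5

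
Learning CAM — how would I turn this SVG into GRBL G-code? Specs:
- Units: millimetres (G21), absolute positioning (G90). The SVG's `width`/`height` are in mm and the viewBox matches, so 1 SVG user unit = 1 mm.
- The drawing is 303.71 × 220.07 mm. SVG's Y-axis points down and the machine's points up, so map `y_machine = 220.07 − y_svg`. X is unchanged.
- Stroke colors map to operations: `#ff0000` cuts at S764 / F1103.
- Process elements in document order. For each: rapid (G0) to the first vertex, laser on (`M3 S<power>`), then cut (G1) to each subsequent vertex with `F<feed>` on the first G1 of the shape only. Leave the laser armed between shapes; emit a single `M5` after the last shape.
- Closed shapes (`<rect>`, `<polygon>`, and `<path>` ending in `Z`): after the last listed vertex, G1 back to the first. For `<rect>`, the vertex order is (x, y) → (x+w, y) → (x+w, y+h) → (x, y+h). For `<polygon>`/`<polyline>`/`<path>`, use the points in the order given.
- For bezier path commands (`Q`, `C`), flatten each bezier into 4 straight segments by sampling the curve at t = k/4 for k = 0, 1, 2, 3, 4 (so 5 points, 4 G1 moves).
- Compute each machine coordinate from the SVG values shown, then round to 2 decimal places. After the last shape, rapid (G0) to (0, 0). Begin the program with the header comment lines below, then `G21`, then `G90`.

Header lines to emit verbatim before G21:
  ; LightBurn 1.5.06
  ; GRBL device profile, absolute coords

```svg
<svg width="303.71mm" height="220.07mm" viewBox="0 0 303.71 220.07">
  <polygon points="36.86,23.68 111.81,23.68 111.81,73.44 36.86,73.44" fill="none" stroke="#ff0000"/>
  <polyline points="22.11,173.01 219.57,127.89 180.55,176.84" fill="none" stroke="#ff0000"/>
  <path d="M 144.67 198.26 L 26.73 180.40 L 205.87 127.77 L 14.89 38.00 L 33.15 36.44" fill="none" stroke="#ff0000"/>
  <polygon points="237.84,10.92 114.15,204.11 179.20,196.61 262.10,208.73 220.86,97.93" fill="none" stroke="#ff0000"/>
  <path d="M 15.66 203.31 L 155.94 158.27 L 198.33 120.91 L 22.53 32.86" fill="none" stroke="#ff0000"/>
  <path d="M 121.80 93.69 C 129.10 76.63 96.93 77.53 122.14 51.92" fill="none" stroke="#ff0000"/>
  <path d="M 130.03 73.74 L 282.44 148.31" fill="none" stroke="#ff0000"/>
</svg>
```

; LightBurn 1.5.06
; GRBL device profile, absolute coords
G21
G90
G0 X36.86 Y196.39
M3 S764
G1 X111.81 Y196.39 F1103
G1 X111.81 Y146.63
G1 X36.86 Y146.63
G1 X36.86 Y196.39
G0 X22.11 Y47.06
M3 S764
G1 X219.57 Y92.18 F1103
G1 X180.55 Y43.23
G0 X144.67 Y21.81
M3 S764
G1 X26.73 Y39.67 F1103
G1 X205.87 Y92.30
G1 X14.89 Y182.07
G1 X33.15 Y183.63
G0 X237.84 Y209.15
M3 S764
G1 X114.15 Y15.96 F1103
G1 X179.20 Y23.46
G1 X262.10 Y11.34
G1 X220.86 Y122.14
G1 X237.84 Y209.15
G0 X15.66 Y16.76
M3 S764
G1 X155.94 Y61.80 F1103
G1 X198.33 Y99.16
G1 X22.53 Y187.21
G0 X121.80 Y126.38
M3 S764
G1 X121.39 Y136.50 F1103
G1 X115.25 Y144.06
G1 X112.48 Y153.22
G1 X122.14 Y168.15
G0 X130.03 Y146.33
M3 S764
G1 X282.44 Y71.76 F1103
M5
G0 X0.00 Y0.00

viewBox `0 0 303.71 220.07` with mm width/height → 1 unit = 1 mm. Flip: y_m = 220.07 − y_svg.

**Shape 1** — `<polygon>` rectangle, stroke `#ff0000` → cut (S764, F1103). Machine vertices: (36.86,196.39) → (111.81,196.39) → (111.81,146.63) → (36.86,146.63) → (36.86,196.39). Closed: final G1 returns to the first vertex.

**Shape 2** — `<polyline>` open polyline, stroke `#ff0000` → cut (S764, F1103). Machine vertices: (22.11,47.06) → (219.57,92.18) → (180.55,43.23). Open path.

**Shape 3** — `<path>` open polyline, stroke `#ff0000` → cut (S764, F1103). Machine vertices: (144.67,21.81) → (26.73,39.67) → (205.87,92.30) → (14.89,182.07) → (33.15,183.63). Open path.

**Shape 4** — `<polygon>` closed polygon, stroke `#ff0000` → cut (S764, F1103). Machine vertices: (237.84,209.15) → (114.15,15.96) → (179.20,23.46) → (262.10,11.34) → (220.86,122.14) → (237.84,209.15). Closed: final G1 returns to the first vertex.

**Shape 5** — `<path>` open polyline, stroke `#ff0000` → cut (S764, F1103). Machine vertices: (15.66,16.76) → (155.94,61.80) → (198.33,99.16) → (22.53,187.21). Open path.

**Shape 6** — `<path>` cubic bezier, stroke `#ff0000` → cut (S764, F1103). Control points (SVG): P0=(121.80,93.69), P1=(129.10,76.63), P2=(96.93,77.53), P3=(122.14,51.92); sampled at t=k/4. Machine vertices: (121.80,126.38) → (121.39,136.50) → (115.25,144.06) → (112.48,153.22) → (122.14,168.15). Open path.

**Shape 7** — `<path>` line segment, stroke `#ff0000` → cut (S764, F1103). Machine vertices: (130.03,146.33) → (282.44,71.76). Open path.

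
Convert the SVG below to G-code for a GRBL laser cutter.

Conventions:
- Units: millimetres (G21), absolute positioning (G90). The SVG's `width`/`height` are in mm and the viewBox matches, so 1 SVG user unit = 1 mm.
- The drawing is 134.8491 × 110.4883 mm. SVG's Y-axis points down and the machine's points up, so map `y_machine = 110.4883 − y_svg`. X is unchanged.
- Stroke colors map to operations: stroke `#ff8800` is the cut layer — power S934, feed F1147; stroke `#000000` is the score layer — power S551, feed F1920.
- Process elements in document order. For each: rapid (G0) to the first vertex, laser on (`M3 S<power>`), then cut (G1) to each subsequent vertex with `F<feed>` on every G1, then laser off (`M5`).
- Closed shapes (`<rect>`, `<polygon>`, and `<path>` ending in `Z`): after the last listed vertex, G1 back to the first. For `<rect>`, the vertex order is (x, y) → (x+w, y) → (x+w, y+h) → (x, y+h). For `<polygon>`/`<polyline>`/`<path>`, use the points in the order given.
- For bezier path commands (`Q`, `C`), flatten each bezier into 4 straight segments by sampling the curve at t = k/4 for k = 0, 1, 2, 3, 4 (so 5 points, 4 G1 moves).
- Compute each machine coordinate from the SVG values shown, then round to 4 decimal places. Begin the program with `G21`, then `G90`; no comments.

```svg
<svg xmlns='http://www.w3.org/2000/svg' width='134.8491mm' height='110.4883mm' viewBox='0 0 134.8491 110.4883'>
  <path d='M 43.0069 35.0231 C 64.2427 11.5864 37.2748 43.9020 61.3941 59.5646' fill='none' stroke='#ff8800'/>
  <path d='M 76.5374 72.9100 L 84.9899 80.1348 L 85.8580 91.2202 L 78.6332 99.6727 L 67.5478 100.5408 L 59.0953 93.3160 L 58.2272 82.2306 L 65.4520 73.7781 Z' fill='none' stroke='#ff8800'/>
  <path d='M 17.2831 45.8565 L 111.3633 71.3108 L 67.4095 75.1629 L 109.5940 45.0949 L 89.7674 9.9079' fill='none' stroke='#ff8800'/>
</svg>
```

Since the viewBox matches the mm dimensions, user units are millimetres directly. The only transform is the Y-flip y_m = 110.4883 − y_svg.

Shape 1 is a cubic bezier drawn with `<path>`. Its stroke #ff8800 means cut at S934, F1147. After flipping Y the toolpath is (43.0069,75.4652) → (51.4470,83.7205) → (51.1192,77.8567) → (51.3321,64.6618) → (61.3941,50.9237).

Shape 2 is a regular polygon drawn with `<path>`. Its stroke #ff8800 means cut at S934, F1147. After flipping Y the toolpath is (76.5374,37.5783) → (84.9899,30.3535) → (85.8580,19.2681) → (78.6332,10.8156) → (67.5478,9.9475) → (59.0953,17.1723) → (58.2272,28.2577) → (65.4520,36.7102) → (76.5374,37.5783), returning to the start.

Shape 3 is a open polyline drawn with `<path>`. Its stroke #ff8800 means cut at S934, F1147. After flipping Y the toolpath is (17.2831,64.6318) → (111.3633,39.1775) → (67.4095,35.3254) → (109.5940,65.3934) → (89.7674,100.5804).

G21
G90
G0 X43.0069 Y75.4652
M3 S934
G1 X51.4470 Y83.7205 F1147
G1 X51.1192 Y77.8567 F1147
G1 X51.3321 Y64.6618 F1147
G1 X61.3941 Y50.9237 F1147
M5
G0 X76.5374 Y37.5783
M3 S934
G1 X84.9899 Y30.3535 F1147
G1 X85.8580 Y19.2681 F1147
G1 X78.6332 Y10.8156 F1147
G1 X67.5478 Y9.9475 F1147
G1 X59.0953 Y17.1723 F1147
G1 X58.2272 Y28.2577 F1147
G1 X65.4520 Y36.7102 F1147
G1 X76.5374 Y37.5783 F1147
M5
G0 X17.2831 Y64.6318
M3 S934
G1 X111.3633 Y39.1775 F1147
G1 X67.4095 Y35.3254 F1147
G1 X109.5940 Y65.3934 F1147
G1 X89.7674 Y100.5804 F1147
M5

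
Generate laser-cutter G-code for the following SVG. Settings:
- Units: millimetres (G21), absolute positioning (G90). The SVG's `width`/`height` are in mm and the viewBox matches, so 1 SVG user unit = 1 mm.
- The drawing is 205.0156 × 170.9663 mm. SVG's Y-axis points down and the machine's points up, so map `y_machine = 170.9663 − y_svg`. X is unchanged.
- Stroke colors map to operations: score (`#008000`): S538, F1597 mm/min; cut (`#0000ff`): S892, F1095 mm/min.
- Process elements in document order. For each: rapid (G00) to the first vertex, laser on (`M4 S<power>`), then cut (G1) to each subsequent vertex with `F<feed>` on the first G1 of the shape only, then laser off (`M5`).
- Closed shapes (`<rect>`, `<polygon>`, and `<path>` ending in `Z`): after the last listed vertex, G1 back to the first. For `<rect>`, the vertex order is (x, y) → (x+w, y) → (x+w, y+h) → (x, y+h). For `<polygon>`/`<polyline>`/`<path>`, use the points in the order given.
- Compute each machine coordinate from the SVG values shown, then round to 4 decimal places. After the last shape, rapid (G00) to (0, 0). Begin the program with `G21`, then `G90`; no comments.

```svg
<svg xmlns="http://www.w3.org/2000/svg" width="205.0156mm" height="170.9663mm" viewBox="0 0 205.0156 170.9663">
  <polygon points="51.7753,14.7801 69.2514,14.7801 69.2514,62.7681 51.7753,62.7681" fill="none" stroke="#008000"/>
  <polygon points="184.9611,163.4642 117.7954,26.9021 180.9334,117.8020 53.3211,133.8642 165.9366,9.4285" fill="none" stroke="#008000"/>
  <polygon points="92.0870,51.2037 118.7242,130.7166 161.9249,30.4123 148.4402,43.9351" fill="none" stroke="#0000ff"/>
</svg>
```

G21
G90
G00 X51.7753 Y156.1862
M4 S538
G1 X69.2514 Y156.1862 F1597
G1 X69.2514 Y108.1982
G1 X51.7753 Y108.1982
G1 X51.7753 Y156.1862
M5
G00 X184.9611 Y7.5021
M4 S538
G1 X117.7954 Y144.0642 F1597
G1 X180.9334 Y53.1643
G1 X53.3211 Y37.1021
G1 X165.9366 Y161.5378
G1 X184.9611 Y7.5021
M5
G00 X92.0870 Y119.7626
M4 S892
G1 X118.7242 Y40.2497 F1095
G1 X161.9249 Y140.5540
G1 X148.4402 Y127.0312
G1 X92.0870 Y119.7626
M5
G00 X0.0000 Y0.0000

1 u = 1 mm; y_m = 170.9663 − y.

[1] `<polygon>` rectangle, #008000→score S538 F1597: (51.7753,156.1862) → (69.2514,156.1862) → (69.2514,108.1982) → (51.7753,108.1982) → (51.7753,156.1862) (closed)

[2] `<polygon>` closed polygon, #008000→score S538 F1597: (184.9611,7.5021) → (117.7954,144.0642) → (180.9334,53.1643) → (53.3211,37.1021) → (165.9366,161.5378) → (184.9611,7.5021) (closed)

[3] `<polygon>` closed polygon, #0000ff→cut S892 F1095: (92.0870,119.7626) → (118.7242,40.2497) → (161.9249,140.5540) → (148.4402,127.0312) → (92.0870,119.7626) (closed)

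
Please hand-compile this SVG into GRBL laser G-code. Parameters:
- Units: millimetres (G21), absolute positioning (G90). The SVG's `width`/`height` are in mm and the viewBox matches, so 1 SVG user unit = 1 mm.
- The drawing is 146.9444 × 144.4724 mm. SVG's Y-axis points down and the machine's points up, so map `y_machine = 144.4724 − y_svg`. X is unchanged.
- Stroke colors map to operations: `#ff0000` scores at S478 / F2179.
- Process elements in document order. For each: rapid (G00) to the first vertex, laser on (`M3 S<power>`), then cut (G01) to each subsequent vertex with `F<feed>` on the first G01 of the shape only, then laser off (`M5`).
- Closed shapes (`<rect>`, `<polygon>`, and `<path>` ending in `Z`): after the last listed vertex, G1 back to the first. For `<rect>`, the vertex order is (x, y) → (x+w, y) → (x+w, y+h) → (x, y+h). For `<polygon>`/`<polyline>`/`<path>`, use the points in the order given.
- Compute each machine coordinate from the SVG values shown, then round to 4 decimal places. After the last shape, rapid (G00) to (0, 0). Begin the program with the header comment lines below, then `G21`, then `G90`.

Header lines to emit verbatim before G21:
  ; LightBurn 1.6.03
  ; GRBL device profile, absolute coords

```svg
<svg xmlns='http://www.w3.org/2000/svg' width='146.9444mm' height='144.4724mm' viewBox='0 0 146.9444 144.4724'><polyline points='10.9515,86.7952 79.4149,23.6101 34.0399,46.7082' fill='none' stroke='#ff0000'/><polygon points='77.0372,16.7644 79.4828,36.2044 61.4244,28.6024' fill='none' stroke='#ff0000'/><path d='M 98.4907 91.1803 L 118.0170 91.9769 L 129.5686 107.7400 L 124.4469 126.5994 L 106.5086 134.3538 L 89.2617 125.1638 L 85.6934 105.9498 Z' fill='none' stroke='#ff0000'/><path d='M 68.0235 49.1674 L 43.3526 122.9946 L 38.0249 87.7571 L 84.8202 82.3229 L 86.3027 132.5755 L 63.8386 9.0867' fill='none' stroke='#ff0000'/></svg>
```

; LightBurn 1.6.03
; GRBL device profile, absolute coords
G21
G90
G00 X10.9515 Y57.6772
M3 S478
G01 X79.4149 Y120.8623 F2179
G01 X34.0399 Y97.7642
M5
G00 X77.0372 Y127.7080
M3 S478
G01 X79.4828 Y108.2680 F2179
G01 X61.4244 Y115.8700
G01 X77.0372 Y127.7080
M5
G00 X98.4907 Y53.2921
M3 S478
G01 X118.0170 Y52.4955 F2179
G01 X129.5686 Y36.7324
G01 X124.4469 Y17.8730
G01 X106.5086 Y10.1186
G01 X89.2617 Y19.3086
G01 X85.6934 Y38.5226
G01 X98.4907 Y53.2921
M5
G00 X68.0235 Y95.3050
M3 S478
G01 X43.3526 Y21.4778 F2179
G01 X38.0249 Y56.7153
G01 X84.8202 Y62.1495
G01 X86.3027 Y11.8969
G01 X63.8386 Y135.3857
M5
G00 X0.0000 Y0.0000

viewBox `0 0 146.9444 144.4724` with mm width/height → 1 unit = 1 mm. Flip: y_m = 144.4724 − y_svg.

**Shape 1** — `<polyline>` open polyline, stroke `#ff0000` → score (S478, F2179). Machine vertices: (10.9515,57.6772) → (79.4149,120.8623) → (34.0399,97.7642). Open path.

**Shape 2** — `<polygon>` regular polygon, stroke `#ff0000` → score (S478, F2179). Machine vertices: (77.0372,127.7080) → (79.4828,108.2680) → (61.4244,115.8700) → (77.0372,127.7080). Closed: final G1 returns to the first vertex.

**Shape 3** — `<path>` regular polygon, stroke `#ff0000` → score (S478, F2179). Machine vertices: (98.4907,53.2921) → (118.0170,52.4955) → (129.5686,36.7324) → (124.4469,17.8730) → (106.5086,10.1186) → (89.2617,19.3086) → (85.6934,38.5226) → (98.4907,53.2921). Closed: final G1 returns to the first vertex.

**Shape 4** — `<path>` open polyline, stroke `#ff0000` → score (S478, F2179). Machine vertices: (68.0235,95.3050) → (43.3526,21.4778) → (38.0249,56.7153) → (84.8202,62.1495) → (86.3027,11.8969) → (63.8386,135.3857). Open path.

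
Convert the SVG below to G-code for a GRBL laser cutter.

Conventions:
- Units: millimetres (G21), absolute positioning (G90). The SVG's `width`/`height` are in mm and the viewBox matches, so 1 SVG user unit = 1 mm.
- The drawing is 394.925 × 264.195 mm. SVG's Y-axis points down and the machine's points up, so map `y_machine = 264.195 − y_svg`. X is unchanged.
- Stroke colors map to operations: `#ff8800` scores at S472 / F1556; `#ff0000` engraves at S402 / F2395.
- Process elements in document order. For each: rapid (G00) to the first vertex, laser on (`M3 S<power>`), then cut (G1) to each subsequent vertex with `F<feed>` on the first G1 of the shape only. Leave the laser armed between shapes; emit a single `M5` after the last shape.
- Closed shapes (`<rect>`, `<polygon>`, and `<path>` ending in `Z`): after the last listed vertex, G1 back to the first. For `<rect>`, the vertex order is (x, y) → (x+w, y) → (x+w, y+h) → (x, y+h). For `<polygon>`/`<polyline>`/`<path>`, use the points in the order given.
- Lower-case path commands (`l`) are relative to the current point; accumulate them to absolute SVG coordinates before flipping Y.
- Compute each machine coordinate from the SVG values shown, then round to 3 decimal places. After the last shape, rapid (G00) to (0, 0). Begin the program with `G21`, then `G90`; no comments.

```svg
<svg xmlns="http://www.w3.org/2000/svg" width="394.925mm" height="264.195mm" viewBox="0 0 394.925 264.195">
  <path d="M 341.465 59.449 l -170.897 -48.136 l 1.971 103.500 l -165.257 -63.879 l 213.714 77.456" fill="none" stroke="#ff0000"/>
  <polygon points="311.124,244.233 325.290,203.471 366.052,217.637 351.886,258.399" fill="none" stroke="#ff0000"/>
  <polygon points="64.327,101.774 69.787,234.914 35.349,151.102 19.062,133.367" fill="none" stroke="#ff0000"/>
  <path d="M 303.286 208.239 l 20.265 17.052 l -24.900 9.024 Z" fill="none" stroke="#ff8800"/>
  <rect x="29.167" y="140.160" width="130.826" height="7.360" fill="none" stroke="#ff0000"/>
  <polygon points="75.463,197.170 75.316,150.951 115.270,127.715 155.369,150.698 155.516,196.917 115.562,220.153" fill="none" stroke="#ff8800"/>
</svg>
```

viewBox `0 0 394.925 264.195` with mm width/height → 1 unit = 1 mm. Flip: y_m = 264.195 − y_svg.

**Shape 1** — `<path>` open polyline, stroke `#ff0000` → engrave (S402, F2395). Machine vertices: (341.465,204.746) → (170.568,252.882) → (172.539,149.382) → (7.282,213.261) → (220.996,135.805). Open path.

**Shape 2** — `<polygon>` regular polygon, stroke `#ff0000` → engrave (S402, F2395). Machine vertices: (311.124,19.962) → (325.290,60.724) → (366.052,46.558) → (351.886,5.796) → (311.124,19.962). Closed: final G1 returns to the first vertex.

**Shape 3** — `<polygon>` closed polygon, stroke `#ff0000` → engrave (S402, F2395). Machine vertices: (64.327,162.421) → (69.787,29.281) → (35.349,113.093) → (19.062,130.828) → (64.327,162.421). Closed: final G1 returns to the first vertex.

**Shape 4** — `<path>` regular polygon, stroke `#ff8800` → score (S472, F1556). Machine vertices: (303.286,55.956) → (323.551,38.904) → (298.651,29.880) → (303.286,55.956). Closed: final G1 returns to the first vertex.

**Shape 5** — `<rect>` rectangle, stroke `#ff0000` → engrave (S402, F2395). Machine vertices: (29.167,124.035) → (159.993,124.035) → (159.993,116.675) → (29.167,116.675) → (29.167,124.035). Closed: final G1 returns to the first vertex.

**Shape 6** — `<polygon>` regular polygon, stroke `#ff8800` → score (S472, F1556). Machine vertices: (75.463,67.025) → (75.316,113.244) → (115.270,136.480) → (155.369,113.497) → (155.516,67.278) → (115.562,44.042) → (75.463,67.025). Closed: final G1 returns to the first vertex.

G21
G90
G00 X341.465 Y204.746
M3 S402
G1 X170.568 Y252.882 F2395
G1 X172.539 Y149.382
G1 X7.282 Y213.261
G1 X220.996 Y135.805
G00 X311.124 Y19.962
M3 S402
G1 X325.290 Y60.724 F2395
G1 X366.052 Y46.558
G1 X351.886 Y5.796
G1 X311.124 Y19.962
G00 X64.327 Y162.421
M3 S402
G1 X69.787 Y29.281 F2395
G1 X35.349 Y113.093
G1 X19.062 Y130.828
G1 X64.327 Y162.421
G00 X303.286 Y55.956
M3 S472
G1 X323.551 Y38.904 F1556
G1 X298.651 Y29.880
G1 X303.286 Y55.956
G00 X29.167 Y124.035
M3 S402
G1 X159.993 Y124.035 F2395
G1 X159.993 Y116.675
G1 X29.167 Y116.675
G1 X29.167 Y124.035
G00 X75.463 Y67.025
M3 S472
G1 X75.316 Y113.244 F1556
G1 X115.270 Y136.480
G1 X155.369 Y113.497
G1 X155.516 Y67.278
G1 X115.562 Y44.042
G1 X75.463 Y67.025
M5
G00 X0.000 Y0.000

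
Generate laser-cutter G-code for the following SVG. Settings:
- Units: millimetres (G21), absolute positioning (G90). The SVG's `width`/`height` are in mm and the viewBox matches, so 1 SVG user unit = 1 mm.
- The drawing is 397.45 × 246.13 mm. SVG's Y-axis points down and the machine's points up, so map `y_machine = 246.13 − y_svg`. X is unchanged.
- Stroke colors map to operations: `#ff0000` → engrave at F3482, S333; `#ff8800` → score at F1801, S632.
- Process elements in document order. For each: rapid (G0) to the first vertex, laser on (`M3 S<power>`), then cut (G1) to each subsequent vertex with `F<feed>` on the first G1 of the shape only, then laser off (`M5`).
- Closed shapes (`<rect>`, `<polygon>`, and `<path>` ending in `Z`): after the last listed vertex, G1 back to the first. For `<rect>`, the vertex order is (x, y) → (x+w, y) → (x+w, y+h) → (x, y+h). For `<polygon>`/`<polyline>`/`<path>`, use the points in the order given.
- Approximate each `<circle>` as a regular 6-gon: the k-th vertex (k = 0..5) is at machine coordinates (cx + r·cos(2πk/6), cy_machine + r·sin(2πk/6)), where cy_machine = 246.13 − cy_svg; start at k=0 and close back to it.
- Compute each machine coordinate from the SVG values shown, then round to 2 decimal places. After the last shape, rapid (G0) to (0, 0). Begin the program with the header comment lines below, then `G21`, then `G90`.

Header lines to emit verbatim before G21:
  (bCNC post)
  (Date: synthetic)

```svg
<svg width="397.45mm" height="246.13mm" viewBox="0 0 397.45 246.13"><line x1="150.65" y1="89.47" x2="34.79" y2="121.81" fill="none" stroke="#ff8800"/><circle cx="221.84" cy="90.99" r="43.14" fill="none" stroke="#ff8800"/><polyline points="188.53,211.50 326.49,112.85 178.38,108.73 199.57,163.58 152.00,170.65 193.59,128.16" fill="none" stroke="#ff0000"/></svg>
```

(bCNC post)
(Date: synthetic)
G21
G90
G0 X150.65 Y156.66
M3 S632
G1 X34.79 Y124.32 F1801
M5
G0 X264.98 Y155.14
M3 S632
G1 X243.41 Y192.50 F1801
G1 X200.27 Y192.50
G1 X178.70 Y155.14
G1 X200.27 Y117.78
G1 X243.41 Y117.78
G1 X264.98 Y155.14
M5
G0 X188.53 Y34.63
M3 S333
G1 X326.49 Y133.28 F3482
G1 X178.38 Y137.40
G1 X199.57 Y82.55
G1 X152.00 Y75.48
G1 X193.59 Y117.97
M5
G0 X0.00 Y0.00

1 u = 1 mm; y_m = 246.13 − y.

[1] `<line>` line segment, #ff8800→score S632 F1801: (150.65,156.66) → (34.79,124.32)

[2] `<circle>` circle, #ff8800→score S632 F1801: (264.98,155.14) → (243.41,192.50) → (200.27,192.50) → (178.70,155.14) → (200.27,117.78) → (243.41,117.78) → (264.98,155.14) (closed)

[3] `<polyline>` open polyline, #ff0000→engrave S333 F3482: (188.53,34.63) → (326.49,133.28) → (178.38,137.40) → (199.57,82.55) → (152.00,75.48) → (193.59,117.97)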